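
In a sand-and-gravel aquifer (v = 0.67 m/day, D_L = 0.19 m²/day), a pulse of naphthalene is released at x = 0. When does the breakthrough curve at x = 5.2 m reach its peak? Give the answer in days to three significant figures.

7.35 days

For the 1D instantaneous-source solution, setting ∂C/∂t = 0 at fixed x gives v²t² + 2Dt − x² = 0, so t = (√(D² + v²x²) − D)/v².
√(D² + v²x²) = √(0.19² + 0.67² × 5.2²) = 3.489; v² = 0.4489.
t = (3.489 − 0.19)/0.4489 = 7.35 days (vs. the pure-advection estimate x/v = 7.76 d).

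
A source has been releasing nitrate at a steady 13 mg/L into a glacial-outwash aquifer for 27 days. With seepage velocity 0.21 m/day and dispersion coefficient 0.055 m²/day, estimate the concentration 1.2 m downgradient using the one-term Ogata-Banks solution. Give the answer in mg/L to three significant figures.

12.9 mg/L

For a continuous step input, C/C₀ ≈ ½·erfc((x−vt)/(2√(Dt))).
vt = 0.21 × 27 = 5.67 m and 2√(Dt) = 2√(0.055 × 27) = 2.437 m.
Argument (x−vt)/(2√(Dt)) = (1.2 − 5.67)/2.437 = -1.834; ½·erfc(-1.834) = 0.9953.
C = 13 × 0.9953 = 12.9 mg/L.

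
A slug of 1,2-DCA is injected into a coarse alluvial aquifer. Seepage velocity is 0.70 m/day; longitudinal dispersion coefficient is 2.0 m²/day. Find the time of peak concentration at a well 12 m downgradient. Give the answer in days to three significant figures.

For the 1D instantaneous-source solution, setting ∂C/∂t = 0 at fixed x gives v²t² + 2Dt − x² = 0, so t = (√(D² + v²x²) − D)/v².
√(D² + v²x²) = √(2.0² + 0.70² × 12²) = 8.635; v² = 0.49.
t = (8.635 − 2.0)/0.49 = 13.5 days (vs. the pure-advection estimate x/v = 17.1 d).

13.5 days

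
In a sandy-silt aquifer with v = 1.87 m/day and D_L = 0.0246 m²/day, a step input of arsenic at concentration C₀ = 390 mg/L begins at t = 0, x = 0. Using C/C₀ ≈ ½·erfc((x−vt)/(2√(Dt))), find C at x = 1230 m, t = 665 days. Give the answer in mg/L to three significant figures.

387 mg/L

For a continuous step input, C/C₀ ≈ ½·erfc((x−vt)/(2√(Dt))).
vt = 1.87 × 665 = 1243.55 m and 2√(Dt) = 2√(0.0246 × 665) = 8.089 m.
Argument (x−vt)/(2√(Dt)) = (1230 − 1243.55)/8.089 = -1.675; ½·erfc(-1.675) = 0.9911.
C = 390 × 0.9911 = 387 mg/L.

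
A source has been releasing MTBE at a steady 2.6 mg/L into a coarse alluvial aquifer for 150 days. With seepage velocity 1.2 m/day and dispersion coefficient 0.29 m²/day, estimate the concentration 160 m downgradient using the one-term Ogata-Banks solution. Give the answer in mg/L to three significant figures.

2.56 mg/L

For a continuous step input, C/C₀ ≈ ½·erfc((x−vt)/(2√(Dt))).
vt = 1.2 × 150 = 180 m and 2√(Dt) = 2√(0.29 × 150) = 13.19 m.
Argument (x−vt)/(2√(Dt)) = (160 − 180)/13.19 = -1.516; ½·erfc(-1.516) = 0.9840.
C = 2.6 × 0.9840 = 2.56 mg/L.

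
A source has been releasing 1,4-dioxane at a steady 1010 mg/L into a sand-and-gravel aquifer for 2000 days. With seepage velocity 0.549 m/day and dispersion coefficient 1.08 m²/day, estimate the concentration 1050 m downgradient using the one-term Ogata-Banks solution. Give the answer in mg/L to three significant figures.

775 mg/L

For a continuous step input, C/C₀ ≈ ½·erfc((x−vt)/(2√(Dt))).
vt = 0.549 × 2000 = 1098 m and 2√(Dt) = 2√(1.08 × 2000) = 92.95 m.
Argument (x−vt)/(2√(Dt)) = (1050 − 1098)/92.95 = -0.5164; ½·erfc(-0.5164) = 0.7674.
C = 1010 × 0.7674 = 775 mg/L.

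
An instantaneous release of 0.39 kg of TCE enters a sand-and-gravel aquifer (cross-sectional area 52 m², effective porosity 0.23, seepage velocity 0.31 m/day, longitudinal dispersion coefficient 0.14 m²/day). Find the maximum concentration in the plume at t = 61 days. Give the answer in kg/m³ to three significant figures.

The peak of an instantaneous 1D plume sits at x = vt; there the Gaussian factor is 1 and C_max = M/(n_e·A·√(4πDt)), where n_e·A is the pore area the mass is dissolved in.
√(4πDt) = √(4π × 0.14 × 61) = 10.36 m, so C_max = 0.39/(0.23 × 52 × 10.36) = 0.00315 kg/m³.

0.00315 kg/m³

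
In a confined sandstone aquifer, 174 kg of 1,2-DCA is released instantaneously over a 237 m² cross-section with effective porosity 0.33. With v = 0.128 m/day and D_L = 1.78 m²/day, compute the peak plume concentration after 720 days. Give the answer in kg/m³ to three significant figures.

The peak of an instantaneous 1D plume sits at x = vt; there the Gaussian factor is 1 and C_max = M/(n_e·A·√(4πDt)), where n_e·A is the pore area the mass is dissolved in.
√(4πDt) = √(4π × 1.78 × 720) = 126.9 m, so C_max = 174/(0.33 × 237 × 126.9) = 0.0175 kg/m³.

0.0175 kg/m³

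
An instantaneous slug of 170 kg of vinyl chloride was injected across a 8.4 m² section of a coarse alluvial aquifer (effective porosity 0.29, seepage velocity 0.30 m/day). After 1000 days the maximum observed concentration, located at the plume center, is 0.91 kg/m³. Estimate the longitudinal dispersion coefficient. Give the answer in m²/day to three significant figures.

0.468 m²/day

At the plume center C_max = M/(n_e·A·√(4πDt)), so D = M²/(4πt·(n_e·A·C_max)²).
n_e·A·C_max = 0.29 × 8.4 × 0.91 = 2.217 kg/m.
D = 170²/(4π × 1000 × 2.217²) = 0.468 m²/day.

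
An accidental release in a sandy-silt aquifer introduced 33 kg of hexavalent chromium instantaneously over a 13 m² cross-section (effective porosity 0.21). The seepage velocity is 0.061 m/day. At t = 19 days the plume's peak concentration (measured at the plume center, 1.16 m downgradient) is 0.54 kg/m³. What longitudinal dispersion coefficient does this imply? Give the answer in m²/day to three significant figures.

At the plume center C_max = M/(n_e·A·√(4πDt)), so D = M²/(4πt·(n_e·A·C_max)²).
n_e·A·C_max = 0.21 × 13 × 0.54 = 1.474 kg/m.
D = 33²/(4π × 19 × 1.474²) = 2.10 m²/day.

2.10 m²/day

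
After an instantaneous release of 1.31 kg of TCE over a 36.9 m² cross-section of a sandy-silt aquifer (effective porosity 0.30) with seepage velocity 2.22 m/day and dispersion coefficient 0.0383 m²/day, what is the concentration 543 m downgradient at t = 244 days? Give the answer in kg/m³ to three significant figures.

For an instantaneous plane source, C(x,t) = M/(n_e·A·√(4πDt)) · exp(−(x−vt)²/(4Dt)), with n_e·A the pore (flow) area.
Plume center vt = 2.22 × 244 = 541.68 m, so the well at 543 m is 1.32 m downgradient of the peak.
√(4πDt) = 10.84 m, giving peak height M/(n_e·A·√(4πDt)) = 1.31/(0.30 × 36.9 × 10.84) = 0.01092 kg/m³.
(x−vt)²/(4Dt) = (1.32)²/(4 × 0.0383 × 244) = 0.04661; exp(−0.04661) = 0.9545.
C = 0.01092 × 0.9545 = 0.0104 kg/m³.

0.0104 kg/m³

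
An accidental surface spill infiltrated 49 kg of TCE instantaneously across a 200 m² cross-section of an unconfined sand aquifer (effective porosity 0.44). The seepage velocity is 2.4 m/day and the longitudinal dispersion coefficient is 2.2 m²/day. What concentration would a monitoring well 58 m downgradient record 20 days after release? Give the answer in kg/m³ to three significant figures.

0.0134 kg/m³

For an instantaneous plane source, C(x,t) = M/(n_e·A·√(4πDt)) · exp(−(x−vt)²/(4Dt)), with n_e·A the pore (flow) area.
Plume center vt = 2.4 × 20 = 48 m, so the well at 58 m is 10 m downgradient of the peak.
√(4πDt) = 23.51 m, giving peak height M/(n_e·A·√(4πDt)) = 49/(0.44 × 200 × 23.51) = 0.02368 kg/m³.
(x−vt)²/(4Dt) = (10)²/(4 × 2.2 × 20) = 0.5682; exp(−0.5682) = 0.5665.
C = 0.02368 × 0.5665 = 0.0134 kg/m³.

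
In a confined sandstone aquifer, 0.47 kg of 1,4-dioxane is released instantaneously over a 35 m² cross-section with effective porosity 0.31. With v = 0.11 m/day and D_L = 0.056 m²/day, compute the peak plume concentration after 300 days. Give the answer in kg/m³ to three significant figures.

The peak of an instantaneous 1D plume sits at x = vt; there the Gaussian factor is 1 and C_max = M/(n_e·A·√(4πDt)), where n_e·A is the pore area the mass is dissolved in.
√(4πDt) = √(4π × 0.056 × 300) = 14.53 m, so C_max = 0.47/(0.31 × 35 × 14.53) = 0.00298 kg/m³.

0.00298 kg/m³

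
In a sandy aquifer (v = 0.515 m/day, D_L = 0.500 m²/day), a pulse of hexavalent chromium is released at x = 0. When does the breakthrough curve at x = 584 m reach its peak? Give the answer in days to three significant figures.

For the 1D instantaneous-source solution, setting ∂C/∂t = 0 at fixed x gives v²t² + 2Dt − x² = 0, so t = (√(D² + v²x²) − D)/v².
√(D² + v²x²) = √(0.500² + 0.515² × 584²) = 300.8; v² = 0.265225.
t = (300.8 − 0.500)/0.265225 = 1130 days (vs. the pure-advection estimate x/v = 1130 d).

1130 days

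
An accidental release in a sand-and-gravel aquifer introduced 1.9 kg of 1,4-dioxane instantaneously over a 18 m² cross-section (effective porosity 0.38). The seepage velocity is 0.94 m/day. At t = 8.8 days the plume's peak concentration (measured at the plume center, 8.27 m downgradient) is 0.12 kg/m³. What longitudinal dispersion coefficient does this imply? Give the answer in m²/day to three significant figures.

0.0485 m²/day

At the plume center C_max = M/(n_e·A·√(4πDt)), so D = M²/(4πt·(n_e·A·C_max)²).
n_e·A·C_max = 0.38 × 18 × 0.12 = 0.8208 kg/m.
D = 1.9²/(4π × 8.8 × 0.8208²) = 0.0485 m²/day.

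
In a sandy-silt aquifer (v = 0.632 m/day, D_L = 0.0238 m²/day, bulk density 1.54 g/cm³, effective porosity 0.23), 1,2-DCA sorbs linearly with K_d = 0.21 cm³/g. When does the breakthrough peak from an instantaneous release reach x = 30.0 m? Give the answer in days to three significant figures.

Retardation factor R = 1 + ρ_b·K_d/n = 1 + 1.54 × 0.21/0.23 = 2.406.
Sorption retards both mechanisms: v_R = v/R = 0.2627 m/day, D_R = D/R = 0.009892 m²/day.
Peak time from v_R²t² + 2D_R t − x² = 0: t = (√(D_R² + v_R²x²) − D_R)/v_R².
√(D_R² + v_R²x²) = √(0.009892² + 0.2627² × 30.0²) = 7.881; v_R² = 0.06901.
t = (7.881 − 0.009892)/0.06901 = 114 days.

114 days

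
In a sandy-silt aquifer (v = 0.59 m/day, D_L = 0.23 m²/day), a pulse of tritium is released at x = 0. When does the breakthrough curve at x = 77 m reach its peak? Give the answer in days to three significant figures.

130 days

For the 1D instantaneous-source solution, setting ∂C/∂t = 0 at fixed x gives v²t² + 2Dt − x² = 0, so t = (√(D² + v²x²) − D)/v².
√(D² + v²x²) = √(0.23² + 0.59² × 77²) = 45.43; v² = 0.3481.
t = (45.43 − 0.23)/0.3481 = 130 days (vs. the pure-advection estimate x/v = 131 d).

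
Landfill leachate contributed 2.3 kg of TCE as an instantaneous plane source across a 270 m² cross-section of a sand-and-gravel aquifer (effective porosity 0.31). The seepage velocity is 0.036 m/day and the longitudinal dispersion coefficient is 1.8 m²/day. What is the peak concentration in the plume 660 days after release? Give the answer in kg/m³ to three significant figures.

0.000225 kg/m³

The peak of an instantaneous 1D plume sits at x = vt; there the Gaussian factor is 1 and C_max = M/(n_e·A·√(4πDt)), where n_e·A is the pore area the mass is dissolved in.
√(4πDt) = √(4π × 1.8 × 660) = 122.2 m, so C_max = 2.3/(0.31 × 270 × 122.2) = 0.000225 kg/m³.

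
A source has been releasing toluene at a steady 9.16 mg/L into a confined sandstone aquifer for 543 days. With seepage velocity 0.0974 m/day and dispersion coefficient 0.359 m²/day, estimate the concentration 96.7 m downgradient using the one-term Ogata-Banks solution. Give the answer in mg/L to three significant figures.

For a continuous step input, C/C₀ ≈ ½·erfc((x−vt)/(2√(Dt))).
vt = 0.0974 × 543 = 52.8882 m and 2√(Dt) = 2√(0.359 × 543) = 27.92 m.
Argument (x−vt)/(2√(Dt)) = (96.7 − 52.8882)/27.92 = 1.569; ½·erfc(1.569) = 0.01325.
C = 9.16 × 0.01325 = 0.121 mg/L.

0.121 mg/L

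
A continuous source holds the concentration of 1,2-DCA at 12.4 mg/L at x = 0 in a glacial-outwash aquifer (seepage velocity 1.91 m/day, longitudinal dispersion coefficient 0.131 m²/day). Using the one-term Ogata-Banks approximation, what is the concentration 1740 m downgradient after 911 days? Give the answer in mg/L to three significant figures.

6.20 mg/L

For a continuous step input, C/C₀ ≈ ½·erfc((x−vt)/(2√(Dt))).
vt = 1.91 × 911 = 1740.01 m and 2√(Dt) = 2√(0.131 × 911) = 21.85 m.
Argument (x−vt)/(2√(Dt)) = (1740 − 1740.01)/21.85 = -0.0004577; ½·erfc(-0.0004577) = 0.5003.
C = 12.4 × 0.5003 = 6.20 mg/L.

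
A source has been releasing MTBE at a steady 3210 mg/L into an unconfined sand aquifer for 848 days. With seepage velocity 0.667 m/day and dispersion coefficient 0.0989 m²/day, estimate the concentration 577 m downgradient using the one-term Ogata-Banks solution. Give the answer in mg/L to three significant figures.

For a continuous step input, C/C₀ ≈ ½·erfc((x−vt)/(2√(Dt))).
vt = 0.667 × 848 = 565.616 m and 2√(Dt) = 2√(0.0989 × 848) = 18.32 m.
Argument (x−vt)/(2√(Dt)) = (577 − 565.616)/18.32 = 0.6214; ½·erfc(0.6214) = 0.1898.
C = 3210 × 0.1898 = 609 mg/L.

609 mg/L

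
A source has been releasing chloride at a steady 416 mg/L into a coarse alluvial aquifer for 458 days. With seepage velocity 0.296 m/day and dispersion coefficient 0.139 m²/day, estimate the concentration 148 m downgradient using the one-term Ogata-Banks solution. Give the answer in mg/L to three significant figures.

For a continuous step input, C/C₀ ≈ ½·erfc((x−vt)/(2√(Dt))).
vt = 0.296 × 458 = 135.568 m and 2√(Dt) = 2√(0.139 × 458) = 15.96 m.
Argument (x−vt)/(2√(Dt)) = (148 − 135.568)/15.96 = 0.7789; ½·erfc(0.7789) = 0.1353.
C = 416 × 0.1353 = 56.3 mg/L.

56.3 mg/L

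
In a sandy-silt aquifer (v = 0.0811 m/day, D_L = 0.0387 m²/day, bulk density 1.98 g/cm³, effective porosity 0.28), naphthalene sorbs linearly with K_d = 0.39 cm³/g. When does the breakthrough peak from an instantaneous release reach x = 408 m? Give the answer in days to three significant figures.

18900 days

Retardation factor R = 1 + ρ_b·K_d/n = 1 + 1.98 × 0.39/0.28 = 3.758.
Sorption retards both mechanisms: v_R = v/R = 0.02158 m/day, D_R = D/R = 0.01030 m²/day.
Peak time from v_R²t² + 2D_R t − x² = 0: t = (√(D_R² + v_R²x²) − D_R)/v_R².
√(D_R² + v_R²x²) = √(0.01030² + 0.02158² × 408²) = 8.805; v_R² = 0.0004657.
t = (8.805 − 0.01030)/0.0004657 = 18900 days.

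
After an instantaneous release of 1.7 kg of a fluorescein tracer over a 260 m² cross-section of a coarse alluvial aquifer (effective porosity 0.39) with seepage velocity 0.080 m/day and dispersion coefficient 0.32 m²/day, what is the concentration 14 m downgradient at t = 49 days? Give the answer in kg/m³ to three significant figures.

0.000236 kg/m³

For an instantaneous plane source, C(x,t) = M/(n_e·A·√(4πDt)) · exp(−(x−vt)²/(4Dt)), with n_e·A the pore (flow) area.
Plume center vt = 0.080 × 49 = 3.92 m, so the well at 14 m is 10.08 m downgradient of the peak.
√(4πDt) = 14.04 m, giving peak height M/(n_e·A·√(4πDt)) = 1.7/(0.39 × 260 × 14.04) = 0.001194 kg/m³.
(x−vt)²/(4Dt) = (10.08)²/(4 × 0.32 × 49) = 1.620; exp(−1.620) = 0.1979.
C = 0.001194 × 0.1979 = 0.000236 kg/m³.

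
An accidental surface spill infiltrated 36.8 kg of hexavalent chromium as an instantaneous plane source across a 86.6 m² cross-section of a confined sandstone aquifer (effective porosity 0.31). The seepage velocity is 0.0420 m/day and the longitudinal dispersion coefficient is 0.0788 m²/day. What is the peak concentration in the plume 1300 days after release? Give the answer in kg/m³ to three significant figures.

0.0382 kg/m³

The peak of an instantaneous 1D plume sits at x = vt; there the Gaussian factor is 1 and C_max = M/(n_e·A·√(4πDt)), where n_e·A is the pore area the mass is dissolved in.
√(4πDt) = √(4π × 0.0788 × 1300) = 35.88 m, so C_max = 36.8/(0.31 × 86.6 × 35.88) = 0.0382 kg/m³.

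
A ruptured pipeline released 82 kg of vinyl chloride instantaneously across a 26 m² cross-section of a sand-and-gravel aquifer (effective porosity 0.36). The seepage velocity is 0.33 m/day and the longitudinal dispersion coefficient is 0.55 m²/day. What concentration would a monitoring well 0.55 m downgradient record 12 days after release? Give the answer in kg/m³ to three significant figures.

0.619 kg/m³

For an instantaneous plane source, C(x,t) = M/(n_e·A·√(4πDt)) · exp(−(x−vt)²/(4Dt)), with n_e·A the pore (flow) area.
Plume center vt = 0.33 × 12 = 3.96 m, so the well at 0.55 m is 3.41 m upgradient of the peak.
√(4πDt) = 9.107 m, giving peak height M/(n_e·A·√(4πDt)) = 82/(0.36 × 26 × 9.107) = 0.9620 kg/m³.
(x−vt)²/(4Dt) = (-3.41)²/(4 × 0.55 × 12) = 0.4405; exp(−0.4405) = 0.6437.
C = 0.9620 × 0.6437 = 0.619 kg/m³.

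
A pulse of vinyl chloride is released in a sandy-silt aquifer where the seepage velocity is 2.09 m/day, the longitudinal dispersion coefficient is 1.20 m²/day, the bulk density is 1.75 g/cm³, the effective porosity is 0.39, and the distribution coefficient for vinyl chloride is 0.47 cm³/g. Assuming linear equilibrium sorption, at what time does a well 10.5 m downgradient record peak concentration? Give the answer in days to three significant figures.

Retardation factor R = 1 + ρ_b·K_d/n = 1 + 1.75 × 0.47/0.39 = 3.109.
Sorption retards both mechanisms: v_R = v/R = 0.6722 m/day, D_R = D/R = 0.3860 m²/day.
Peak time from v_R²t² + 2D_R t − x² = 0: t = (√(D_R² + v_R²x²) − D_R)/v_R².
√(D_R² + v_R²x²) = √(0.3860² + 0.6722² × 10.5²) = 7.069; v_R² = 0.4519.
t = (7.069 − 0.3860)/0.4519 = 14.8 days.

14.8 days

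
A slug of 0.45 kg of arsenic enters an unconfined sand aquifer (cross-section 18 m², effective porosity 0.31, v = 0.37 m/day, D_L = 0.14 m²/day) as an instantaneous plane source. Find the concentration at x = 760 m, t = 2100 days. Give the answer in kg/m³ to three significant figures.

0.00104 kg/m³

For an instantaneous plane source, C(x,t) = M/(n_e·A·√(4πDt)) · exp(−(x−vt)²/(4Dt)), with n_e·A the pore (flow) area.
Plume center vt = 0.37 × 2100 = 777 m, so the well at 760 m is 17 m upgradient of the peak.
√(4πDt) = 60.78 m, giving peak height M/(n_e·A·√(4πDt)) = 0.45/(0.31 × 18 × 60.78) = 0.001327 kg/m³.
(x−vt)²/(4Dt) = (-17)²/(4 × 0.14 × 2100) = 0.2457; exp(−0.2457) = 0.7822.
C = 0.001327 × 0.7822 = 0.00104 kg/m³.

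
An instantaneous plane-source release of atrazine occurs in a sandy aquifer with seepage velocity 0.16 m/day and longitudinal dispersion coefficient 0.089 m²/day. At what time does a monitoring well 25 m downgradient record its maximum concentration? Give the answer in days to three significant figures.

153 days

For the 1D instantaneous-source solution, setting ∂C/∂t = 0 at fixed x gives v²t² + 2Dt − x² = 0, so t = (√(D² + v²x²) − D)/v².
√(D² + v²x²) = √(0.089² + 0.16² × 25²) = 4.001; v² = 0.0256.
t = (4.001 − 0.089)/0.0256 = 153 days (vs. the pure-advection estimate x/v = 156 d).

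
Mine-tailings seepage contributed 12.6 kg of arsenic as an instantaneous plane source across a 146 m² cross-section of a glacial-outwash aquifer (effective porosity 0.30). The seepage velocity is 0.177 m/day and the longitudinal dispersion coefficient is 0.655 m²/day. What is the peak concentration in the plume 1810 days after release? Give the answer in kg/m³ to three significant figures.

0.00236 kg/m³

The peak of an instantaneous 1D plume sits at x = vt; there the Gaussian factor is 1 and C_max = M/(n_e·A·√(4πDt)), where n_e·A is the pore area the mass is dissolved in.
√(4πDt) = √(4π × 0.655 × 1810) = 122.1 m, so C_max = 12.6/(0.30 × 146 × 122.1) = 0.00236 kg/m³.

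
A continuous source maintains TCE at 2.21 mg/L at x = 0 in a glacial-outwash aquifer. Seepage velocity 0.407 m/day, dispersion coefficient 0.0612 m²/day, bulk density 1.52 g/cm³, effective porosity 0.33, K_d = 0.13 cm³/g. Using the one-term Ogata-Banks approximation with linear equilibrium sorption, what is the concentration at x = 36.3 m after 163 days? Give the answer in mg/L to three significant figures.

2.05 mg/L

Retardation factor R = 1 + ρ_b·K_d/n = 1 + 1.52 × 0.13/0.33 = 1.599.
Sorption retards both mechanisms: v_R = v/R = 0.2545 m/day, D_R = D/R = 0.03827 m²/day.
v_R·t = 0.2545 × 163 = 41.4835 m; 2√(D_R t) = 4.995 m; argument = (36.3 − 41.4835)/4.995 = -1.038.
C = C₀ × ½·erfc(-1.038) = 2.21 × 0.9289 = 2.05 mg/L.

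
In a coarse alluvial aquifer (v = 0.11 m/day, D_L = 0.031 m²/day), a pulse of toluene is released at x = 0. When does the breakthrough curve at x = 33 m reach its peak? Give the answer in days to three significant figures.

For the 1D instantaneous-source solution, setting ∂C/∂t = 0 at fixed x gives v²t² + 2Dt − x² = 0, so t = (√(D² + v²x²) − D)/v².
√(D² + v²x²) = √(0.031² + 0.11² × 33²) = 3.630; v² = 0.0121.
t = (3.630 − 0.031)/0.0121 = 297 days (vs. the pure-advection estimate x/v = 300 d).

297 days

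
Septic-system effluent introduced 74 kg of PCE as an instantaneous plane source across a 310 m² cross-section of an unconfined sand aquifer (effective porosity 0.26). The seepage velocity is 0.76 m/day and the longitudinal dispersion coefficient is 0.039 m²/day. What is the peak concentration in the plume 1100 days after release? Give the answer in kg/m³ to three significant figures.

The peak of an instantaneous 1D plume sits at x = vt; there the Gaussian factor is 1 and C_max = M/(n_e·A·√(4πDt)), where n_e·A is the pore area the mass is dissolved in.
√(4πDt) = √(4π × 0.039 × 1100) = 23.22 m, so C_max = 74/(0.26 × 310 × 23.22) = 0.0395 kg/m³.

0.0395 kg/m³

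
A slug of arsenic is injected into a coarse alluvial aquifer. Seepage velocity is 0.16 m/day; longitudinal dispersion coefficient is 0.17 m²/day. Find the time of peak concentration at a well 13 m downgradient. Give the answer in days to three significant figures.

For the 1D instantaneous-source solution, setting ∂C/∂t = 0 at fixed x gives v²t² + 2Dt − x² = 0, so t = (√(D² + v²x²) − D)/v².
√(D² + v²x²) = √(0.17² + 0.16² × 13²) = 2.087; v² = 0.0256.
t = (2.087 − 0.17)/0.0256 = 74.9 days (vs. the pure-advection estimate x/v = 81.2 d).

74.9 days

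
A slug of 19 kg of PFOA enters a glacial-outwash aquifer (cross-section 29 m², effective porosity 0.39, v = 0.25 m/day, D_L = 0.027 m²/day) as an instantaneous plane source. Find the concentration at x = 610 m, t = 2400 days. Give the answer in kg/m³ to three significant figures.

0.0400 kg/m³

For an instantaneous plane source, C(x,t) = M/(n_e·A·√(4πDt)) · exp(−(x−vt)²/(4Dt)), with n_e·A the pore (flow) area.
Plume center vt = 0.25 × 2400 = 600 m, so the well at 610 m is 10 m downgradient of the peak.
√(4πDt) = 28.54 m, giving peak height M/(n_e·A·√(4πDt)) = 19/(0.39 × 29 × 28.54) = 0.05886 kg/m³.
(x−vt)²/(4Dt) = (10)²/(4 × 0.027 × 2400) = 0.3858; exp(−0.3858) = 0.6799.
C = 0.05886 × 0.6799 = 0.0400 kg/m³.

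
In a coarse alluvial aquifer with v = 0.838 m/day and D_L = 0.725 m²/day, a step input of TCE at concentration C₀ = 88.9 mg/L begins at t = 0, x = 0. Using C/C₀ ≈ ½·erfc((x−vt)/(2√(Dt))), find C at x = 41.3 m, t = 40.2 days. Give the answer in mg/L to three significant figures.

For a continuous step input, C/C₀ ≈ ½·erfc((x−vt)/(2√(Dt))).
vt = 0.838 × 40.2 = 33.6876 m and 2√(Dt) = 2√(0.725 × 40.2) = 10.80 m.
Argument (x−vt)/(2√(Dt)) = (41.3 − 33.6876)/10.80 = 0.7049; ½·erfc(0.7049) = 0.1594.
C = 88.9 × 0.1594 = 14.2 mg/L.

14.2 mg/L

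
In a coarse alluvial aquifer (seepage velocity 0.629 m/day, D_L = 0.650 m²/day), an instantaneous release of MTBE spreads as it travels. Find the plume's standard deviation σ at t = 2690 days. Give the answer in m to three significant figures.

Dispersive spreading gives a Gaussian with σ² = 2Dt; advection only shifts the center.
σ = √(2 × 0.650 × 2690) = 59.1 m.

59.1 m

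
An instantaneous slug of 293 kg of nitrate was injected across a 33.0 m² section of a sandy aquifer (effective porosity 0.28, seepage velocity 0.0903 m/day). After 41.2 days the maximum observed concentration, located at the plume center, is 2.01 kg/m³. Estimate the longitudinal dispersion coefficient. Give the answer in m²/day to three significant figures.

At the plume center C_max = M/(n_e·A·√(4πDt)), so D = M²/(4πt·(n_e·A·C_max)²).
n_e·A·C_max = 0.28 × 33.0 × 2.01 = 18.57 kg/m.
D = 293²/(4π × 41.2 × 18.57²) = 0.481 m²/day.

0.481 m²/day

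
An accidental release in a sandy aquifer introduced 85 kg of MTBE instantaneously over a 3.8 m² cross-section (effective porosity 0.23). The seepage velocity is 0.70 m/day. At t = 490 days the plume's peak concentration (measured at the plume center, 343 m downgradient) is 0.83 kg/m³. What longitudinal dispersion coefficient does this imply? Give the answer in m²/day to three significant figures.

2.23 m²/day

At the plume center C_max = M/(n_e·A·√(4πDt)), so D = M²/(4πt·(n_e·A·C_max)²).
n_e·A·C_max = 0.23 × 3.8 × 0.83 = 0.7254 kg/m.
D = 85²/(4π × 490 × 0.7254²) = 2.23 m²/day.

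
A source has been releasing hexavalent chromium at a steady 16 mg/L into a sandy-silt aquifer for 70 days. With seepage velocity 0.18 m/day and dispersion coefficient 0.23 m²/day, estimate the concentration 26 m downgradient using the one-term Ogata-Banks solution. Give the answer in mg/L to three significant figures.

For a continuous step input, C/C₀ ≈ ½·erfc((x−vt)/(2√(Dt))).
vt = 0.18 × 70 = 12.6 m and 2√(Dt) = 2√(0.23 × 70) = 8.025 m.
Argument (x−vt)/(2√(Dt)) = (26 − 12.6)/8.025 = 1.670; ½·erfc(1.670) = 0.009095.
C = 16 × 0.009095 = 0.146 mg/L.

0.146 mg/L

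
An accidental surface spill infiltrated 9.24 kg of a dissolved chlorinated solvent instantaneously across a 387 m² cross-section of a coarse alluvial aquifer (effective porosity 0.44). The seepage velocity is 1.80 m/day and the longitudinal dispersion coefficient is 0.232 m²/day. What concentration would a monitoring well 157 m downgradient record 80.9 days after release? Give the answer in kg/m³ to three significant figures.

For an instantaneous plane source, C(x,t) = M/(n_e·A·√(4πDt)) · exp(−(x−vt)²/(4Dt)), with n_e·A the pore (flow) area.
Plume center vt = 1.80 × 80.9 = 145.62 m, so the well at 157 m is 11.38 m downgradient of the peak.
√(4πDt) = 15.36 m, giving peak height M/(n_e·A·√(4πDt)) = 9.24/(0.44 × 387 × 15.36) = 0.003533 kg/m³.
(x−vt)²/(4Dt) = (11.38)²/(4 × 0.232 × 80.9) = 1.725; exp(−1.725) = 0.1782.
C = 0.003533 × 0.1782 = 0.000630 kg/m³.

0.000630 kg/m³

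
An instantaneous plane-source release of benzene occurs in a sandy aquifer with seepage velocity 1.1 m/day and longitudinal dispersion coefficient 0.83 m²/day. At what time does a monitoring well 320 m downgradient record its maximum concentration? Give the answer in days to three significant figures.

For the 1D instantaneous-source solution, setting ∂C/∂t = 0 at fixed x gives v²t² + 2Dt − x² = 0, so t = (√(D² + v²x²) − D)/v².
√(D² + v²x²) = √(0.83² + 1.1² × 320²) = 352.0; v² = 1.21.
t = (352.0 − 0.83)/1.21 = 290 days (vs. the pure-advection estimate x/v = 291 d).

290 days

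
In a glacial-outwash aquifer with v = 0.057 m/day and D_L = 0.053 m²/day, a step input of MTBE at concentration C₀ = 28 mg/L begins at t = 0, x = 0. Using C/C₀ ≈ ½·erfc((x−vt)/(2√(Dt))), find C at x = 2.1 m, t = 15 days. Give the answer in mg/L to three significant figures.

4.53 mg/L

For a continuous step input, C/C₀ ≈ ½·erfc((x−vt)/(2√(Dt))).
vt = 0.057 × 15 = 0.855 m and 2√(Dt) = 2√(0.053 × 15) = 1.783 m.
Argument (x−vt)/(2√(Dt)) = (2.1 − 0.855)/1.783 = 0.6983; ½·erfc(0.6983) = 0.1617.
C = 28 × 0.1617 = 4.53 mg/L.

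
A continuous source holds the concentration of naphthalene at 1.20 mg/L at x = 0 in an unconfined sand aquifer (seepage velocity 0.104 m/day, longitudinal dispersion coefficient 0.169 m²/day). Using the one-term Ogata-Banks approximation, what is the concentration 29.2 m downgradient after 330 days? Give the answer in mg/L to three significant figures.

For a continuous step input, C/C₀ ≈ ½·erfc((x−vt)/(2√(Dt))).
vt = 0.104 × 330 = 34.32 m and 2√(Dt) = 2√(0.169 × 330) = 14.94 m.
Argument (x−vt)/(2√(Dt)) = (29.2 − 34.32)/14.94 = -0.3427; ½·erfc(-0.3427) = 0.6860.
C = 1.20 × 0.6860 = 0.823 mg/L.

0.823 mg/L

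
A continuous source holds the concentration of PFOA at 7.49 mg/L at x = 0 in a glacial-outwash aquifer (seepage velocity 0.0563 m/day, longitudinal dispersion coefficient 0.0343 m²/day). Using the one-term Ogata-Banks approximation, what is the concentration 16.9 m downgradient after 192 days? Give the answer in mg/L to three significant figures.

For a continuous step input, C/C₀ ≈ ½·erfc((x−vt)/(2√(Dt))).
vt = 0.0563 × 192 = 10.8096 m and 2√(Dt) = 2√(0.0343 × 192) = 5.132 m.
Argument (x−vt)/(2√(Dt)) = (16.9 − 10.8096)/5.132 = 1.187; ½·erfc(1.187) = 0.04661.
C = 7.49 × 0.04661 = 0.349 mg/L.

0.349 mg/L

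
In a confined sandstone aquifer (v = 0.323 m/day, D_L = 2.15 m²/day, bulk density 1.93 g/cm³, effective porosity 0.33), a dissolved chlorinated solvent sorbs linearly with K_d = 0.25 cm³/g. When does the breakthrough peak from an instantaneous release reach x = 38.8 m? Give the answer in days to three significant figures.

Retardation factor R = 1 + ρ_b·K_d/n = 1 + 1.93 × 0.25/0.33 = 2.462.
Sorption retards both mechanisms: v_R = v/R = 0.1312 m/day, D_R = D/R = 0.8733 m²/day.
Peak time from v_R²t² + 2D_R t − x² = 0: t = (√(D_R² + v_R²x²) − D_R)/v_R².
√(D_R² + v_R²x²) = √(0.8733² + 0.1312² × 38.8²) = 5.165; v_R² = 0.01721.
t = (5.165 − 0.8733)/0.01721 = 249 days.

249 days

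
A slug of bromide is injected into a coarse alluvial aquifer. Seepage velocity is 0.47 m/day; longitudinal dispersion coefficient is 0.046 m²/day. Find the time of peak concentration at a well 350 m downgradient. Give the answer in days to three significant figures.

For the 1D instantaneous-source solution, setting ∂C/∂t = 0 at fixed x gives v²t² + 2Dt − x² = 0, so t = (√(D² + v²x²) − D)/v².
√(D² + v²x²) = √(0.046² + 0.47² × 350²) = 164.5; v² = 0.2209.
t = (164.5 − 0.046)/0.2209 = 744 days (vs. the pure-advection estimate x/v = 745 d).

744 days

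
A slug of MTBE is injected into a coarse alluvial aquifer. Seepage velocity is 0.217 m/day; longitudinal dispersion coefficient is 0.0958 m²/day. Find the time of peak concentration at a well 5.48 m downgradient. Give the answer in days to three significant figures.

23.3 days

For the 1D instantaneous-source solution, setting ∂C/∂t = 0 at fixed x gives v²t² + 2Dt − x² = 0, so t = (√(D² + v²x²) − D)/v².
√(D² + v²x²) = √(0.0958² + 0.217² × 5.48²) = 1.193; v² = 0.047089.
t = (1.193 − 0.0958)/0.047089 = 23.3 days (vs. the pure-advection estimate x/v = 25.3 d).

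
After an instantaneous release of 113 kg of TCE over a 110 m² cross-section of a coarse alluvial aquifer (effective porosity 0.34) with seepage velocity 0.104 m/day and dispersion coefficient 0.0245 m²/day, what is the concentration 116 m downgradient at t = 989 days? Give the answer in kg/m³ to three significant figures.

0.0291 kg/m³

For an instantaneous plane source, C(x,t) = M/(n_e·A·√(4πDt)) · exp(−(x−vt)²/(4Dt)), with n_e·A the pore (flow) area.
Plume center vt = 0.104 × 989 = 102.856 m, so the well at 116 m is 13.144 m downgradient of the peak.
√(4πDt) = 17.45 m, giving peak height M/(n_e·A·√(4πDt)) = 113/(0.34 × 110 × 17.45) = 0.1731 kg/m³.
(x−vt)²/(4Dt) = (13.144)²/(4 × 0.0245 × 989) = 1.783; exp(−1.783) = 0.1681.
C = 0.1731 × 0.1681 = 0.0291 kg/m³.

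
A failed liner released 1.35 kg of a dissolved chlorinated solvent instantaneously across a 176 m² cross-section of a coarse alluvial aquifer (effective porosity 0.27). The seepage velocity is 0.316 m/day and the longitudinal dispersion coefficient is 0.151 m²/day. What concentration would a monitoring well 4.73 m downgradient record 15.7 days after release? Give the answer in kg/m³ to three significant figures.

0.00518 kg/m³

For an instantaneous plane source, C(x,t) = M/(n_e·A·√(4πDt)) · exp(−(x−vt)²/(4Dt)), with n_e·A the pore (flow) area.
Plume center vt = 0.316 × 15.7 = 4.9612 m, so the well at 4.73 m is 0.2312 m upgradient of the peak.
√(4πDt) = 5.458 m, giving peak height M/(n_e·A·√(4πDt)) = 1.35/(0.27 × 176 × 5.458) = 0.005205 kg/m³.
(x−vt)²/(4Dt) = (-0.2312)²/(4 × 0.151 × 15.7) = 0.005637; exp(−0.005637) = 0.9944.
C = 0.005205 × 0.9944 = 0.00518 kg/m³.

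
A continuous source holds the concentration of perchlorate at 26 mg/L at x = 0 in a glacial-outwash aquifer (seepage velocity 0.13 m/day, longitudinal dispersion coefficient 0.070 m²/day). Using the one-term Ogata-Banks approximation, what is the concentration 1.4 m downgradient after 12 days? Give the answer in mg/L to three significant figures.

14.3 mg/L

For a continuous step input, C/C₀ ≈ ½·erfc((x−vt)/(2√(Dt))).
vt = 0.13 × 12 = 1.56 m and 2√(Dt) = 2√(0.070 × 12) = 1.833 m.
Argument (x−vt)/(2√(Dt)) = (1.4 − 1.56)/1.833 = -0.08729; ½·erfc(-0.08729) = 0.5491.
C = 26 × 0.5491 = 14.3 mg/L.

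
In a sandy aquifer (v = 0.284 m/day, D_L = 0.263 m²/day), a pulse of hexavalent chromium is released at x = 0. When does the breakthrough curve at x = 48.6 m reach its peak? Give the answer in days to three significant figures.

For the 1D instantaneous-source solution, setting ∂C/∂t = 0 at fixed x gives v²t² + 2Dt − x² = 0, so t = (√(D² + v²x²) − D)/v².
√(D² + v²x²) = √(0.263² + 0.284² × 48.6²) = 13.80; v² = 0.080656.
t = (13.80 − 0.263)/0.080656 = 168 days (vs. the pure-advection estimate x/v = 171 d).

168 days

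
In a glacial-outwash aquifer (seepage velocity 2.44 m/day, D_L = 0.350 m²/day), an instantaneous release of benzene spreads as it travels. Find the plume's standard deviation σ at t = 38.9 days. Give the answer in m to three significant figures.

Dispersive spreading gives a Gaussian with σ² = 2Dt; advection only shifts the center.
σ = √(2 × 0.350 × 38.9) = 5.22 m.

5.22 m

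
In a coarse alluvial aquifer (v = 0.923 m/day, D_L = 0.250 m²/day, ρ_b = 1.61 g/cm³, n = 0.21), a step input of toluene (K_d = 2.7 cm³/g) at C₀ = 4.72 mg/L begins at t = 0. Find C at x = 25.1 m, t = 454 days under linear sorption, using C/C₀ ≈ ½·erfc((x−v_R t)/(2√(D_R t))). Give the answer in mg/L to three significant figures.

0.173 mg/L

Retardation factor R = 1 + ρ_b·K_d/n = 1 + 1.61 × 2.7/0.21 = 21.70.
Sorption retards both mechanisms: v_R = v/R = 0.04253 m/day, D_R = D/R = 0.01152 m²/day.
v_R·t = 0.04253 × 454 = 19.30862 m; 2√(D_R t) = 4.574 m; argument = (25.1 − 19.30862)/4.574 = 1.266.
C = C₀ × ½·erfc(1.266) = 4.72 × 0.03670 = 0.173 mg/L.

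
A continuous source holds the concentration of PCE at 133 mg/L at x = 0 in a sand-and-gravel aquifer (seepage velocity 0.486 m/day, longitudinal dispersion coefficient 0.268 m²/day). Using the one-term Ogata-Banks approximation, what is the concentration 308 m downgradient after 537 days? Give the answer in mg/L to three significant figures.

0.371 mg/L

For a continuous step input, C/C₀ ≈ ½·erfc((x−vt)/(2√(Dt))).
vt = 0.486 × 537 = 260.982 m and 2√(Dt) = 2√(0.268 × 537) = 23.99 m.
Argument (x−vt)/(2√(Dt)) = (308 − 260.982)/23.99 = 1.960; ½·erfc(1.960) = 0.002787.
C = 133 × 0.002787 = 0.371 mg/L.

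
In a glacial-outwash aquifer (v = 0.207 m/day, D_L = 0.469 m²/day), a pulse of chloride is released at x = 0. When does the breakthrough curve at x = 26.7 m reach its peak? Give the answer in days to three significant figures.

119 days

For the 1D instantaneous-source solution, setting ∂C/∂t = 0 at fixed x gives v²t² + 2Dt − x² = 0, so t = (√(D² + v²x²) − D)/v².
√(D² + v²x²) = √(0.469² + 0.207² × 26.7²) = 5.547; v² = 0.042849.
t = (5.547 − 0.469)/0.042849 = 119 days (vs. the pure-advection estimate x/v = 129 d).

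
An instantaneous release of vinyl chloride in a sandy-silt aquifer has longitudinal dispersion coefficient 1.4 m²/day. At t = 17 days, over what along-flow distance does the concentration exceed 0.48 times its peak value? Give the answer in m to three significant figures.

The plume is Gaussian with σ = √(2Dt) = √(2 × 1.4 × 17) = 6.899 m.
C/C_peak = exp(−Δx²/(2σ²)) = 0.48 ⇒ Δx = σ·√(−2 ln 0.48) = 6.899 × 1.212 = 8.362 m.
Width = 2Δx = 16.7 m.

16.7 m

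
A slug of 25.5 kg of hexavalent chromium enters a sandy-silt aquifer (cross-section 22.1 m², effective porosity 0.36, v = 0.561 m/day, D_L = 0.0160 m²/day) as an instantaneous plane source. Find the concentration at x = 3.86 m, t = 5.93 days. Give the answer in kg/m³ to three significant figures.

1.39 kg/m³

For an instantaneous plane source, C(x,t) = M/(n_e·A·√(4πDt)) · exp(−(x−vt)²/(4Dt)), with n_e·A the pore (flow) area.
Plume center vt = 0.561 × 5.93 = 3.32673 m, so the well at 3.86 m is 0.53327 m downgradient of the peak.
√(4πDt) = 1.092 m, giving peak height M/(n_e·A·√(4πDt)) = 25.5/(0.36 × 22.1 × 1.092) = 2.935 kg/m³.
(x−vt)²/(4Dt) = (0.53327)²/(4 × 0.0160 × 5.93) = 0.7493; exp(−0.7493) = 0.4727.
C = 2.935 × 0.4727 = 1.39 kg/m³.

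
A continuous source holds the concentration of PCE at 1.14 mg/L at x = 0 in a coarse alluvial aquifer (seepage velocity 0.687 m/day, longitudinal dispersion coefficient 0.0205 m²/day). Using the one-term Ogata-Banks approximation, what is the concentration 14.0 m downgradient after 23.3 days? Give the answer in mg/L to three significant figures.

For a continuous step input, C/C₀ ≈ ½·erfc((x−vt)/(2√(Dt))).
vt = 0.687 × 23.3 = 16.0071 m and 2√(Dt) = 2√(0.0205 × 23.3) = 1.382 m.
Argument (x−vt)/(2√(Dt)) = (14.0 − 16.0071)/1.382 = -1.452; ½·erfc(-1.452) = 0.9800.
C = 1.14 × 0.9800 = 1.12 mg/L.

1.12 mg/L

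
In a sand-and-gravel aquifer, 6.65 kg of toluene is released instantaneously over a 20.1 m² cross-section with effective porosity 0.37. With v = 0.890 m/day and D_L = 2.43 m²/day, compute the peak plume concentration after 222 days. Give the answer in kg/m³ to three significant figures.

0.0109 kg/m³

The peak of an instantaneous 1D plume sits at x = vt; there the Gaussian factor is 1 and C_max = M/(n_e·A·√(4πDt)), where n_e·A is the pore area the mass is dissolved in.
√(4πDt) = √(4π × 2.43 × 222) = 82.34 m, so C_max = 6.65/(0.37 × 20.1 × 82.34) = 0.0109 kg/m³.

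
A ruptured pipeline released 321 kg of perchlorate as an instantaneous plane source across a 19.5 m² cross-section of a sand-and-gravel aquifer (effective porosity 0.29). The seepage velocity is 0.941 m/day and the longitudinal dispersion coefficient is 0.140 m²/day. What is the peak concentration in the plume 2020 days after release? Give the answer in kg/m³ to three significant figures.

The peak of an instantaneous 1D plume sits at x = vt; there the Gaussian factor is 1 and C_max = M/(n_e·A·√(4πDt)), where n_e·A is the pore area the mass is dissolved in.
√(4πDt) = √(4π × 0.140 × 2020) = 59.61 m, so C_max = 321/(0.29 × 19.5 × 59.61) = 0.952 kg/m³.

0.952 kg/m³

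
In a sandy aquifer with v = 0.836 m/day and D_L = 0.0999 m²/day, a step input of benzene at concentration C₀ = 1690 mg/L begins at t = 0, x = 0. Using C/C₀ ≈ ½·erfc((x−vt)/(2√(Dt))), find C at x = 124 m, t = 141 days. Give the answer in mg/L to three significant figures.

210 mg/L

For a continuous step input, C/C₀ ≈ ½·erfc((x−vt)/(2√(Dt))).
vt = 0.836 × 141 = 117.876 m and 2√(Dt) = 2√(0.0999 × 141) = 7.506 m.
Argument (x−vt)/(2√(Dt)) = (124 − 117.876)/7.506 = 0.8159; ½·erfc(0.8159) = 0.1243.
C = 1690 × 0.1243 = 210 mg/L.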